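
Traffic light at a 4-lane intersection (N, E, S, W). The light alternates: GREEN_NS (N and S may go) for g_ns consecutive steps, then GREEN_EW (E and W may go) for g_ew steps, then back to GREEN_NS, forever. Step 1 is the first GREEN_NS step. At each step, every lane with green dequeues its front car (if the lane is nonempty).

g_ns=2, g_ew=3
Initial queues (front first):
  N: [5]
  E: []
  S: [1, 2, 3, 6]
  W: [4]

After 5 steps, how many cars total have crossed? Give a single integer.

Step 1 [NS]: N:car5-GO,E:wait,S:car1-GO,W:wait | queues: N=0 E=0 S=3 W=1
Step 2 [NS]: N:empty,E:wait,S:car2-GO,W:wait | queues: N=0 E=0 S=2 W=1
Step 3 [EW]: N:wait,E:empty,S:wait,W:car4-GO | queues: N=0 E=0 S=2 W=0
Step 4 [EW]: N:wait,E:empty,S:wait,W:empty | queues: N=0 E=0 S=2 W=0
Step 5 [EW]: N:wait,E:empty,S:wait,W:empty | queues: N=0 E=0 S=2 W=0
Cars crossed by step 5: 4

Answer: 4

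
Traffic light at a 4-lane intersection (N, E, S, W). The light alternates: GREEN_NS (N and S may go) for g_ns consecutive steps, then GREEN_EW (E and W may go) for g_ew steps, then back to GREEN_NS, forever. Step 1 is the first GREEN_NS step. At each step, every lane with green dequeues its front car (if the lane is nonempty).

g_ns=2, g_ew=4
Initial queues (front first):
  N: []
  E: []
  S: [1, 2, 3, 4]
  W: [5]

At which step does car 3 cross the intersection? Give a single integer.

Step 1 [NS]: N:empty,E:wait,S:car1-GO,W:wait | queues: N=0 E=0 S=3 W=1
Step 2 [NS]: N:empty,E:wait,S:car2-GO,W:wait | queues: N=0 E=0 S=2 W=1
Step 3 [EW]: N:wait,E:empty,S:wait,W:car5-GO | queues: N=0 E=0 S=2 W=0
Step 4 [EW]: N:wait,E:empty,S:wait,W:empty | queues: N=0 E=0 S=2 W=0
Step 5 [EW]: N:wait,E:empty,S:wait,W:empty | queues: N=0 E=0 S=2 W=0
Step 6 [EW]: N:wait,E:empty,S:wait,W:empty | queues: N=0 E=0 S=2 W=0
Step 7 [NS]: N:empty,E:wait,S:car3-GO,W:wait | queues: N=0 E=0 S=1 W=0
Step 8 [NS]: N:empty,E:wait,S:car4-GO,W:wait | queues: N=0 E=0 S=0 W=0
Car 3 crosses at step 7

7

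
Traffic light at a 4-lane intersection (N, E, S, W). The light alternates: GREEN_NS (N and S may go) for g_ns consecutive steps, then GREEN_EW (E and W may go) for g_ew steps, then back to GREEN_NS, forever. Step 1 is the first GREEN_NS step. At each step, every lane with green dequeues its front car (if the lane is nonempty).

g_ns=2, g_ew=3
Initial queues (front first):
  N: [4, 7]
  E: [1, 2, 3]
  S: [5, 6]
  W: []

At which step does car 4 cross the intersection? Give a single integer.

Step 1 [NS]: N:car4-GO,E:wait,S:car5-GO,W:wait | queues: N=1 E=3 S=1 W=0
Step 2 [NS]: N:car7-GO,E:wait,S:car6-GO,W:wait | queues: N=0 E=3 S=0 W=0
Step 3 [EW]: N:wait,E:car1-GO,S:wait,W:empty | queues: N=0 E=2 S=0 W=0
Step 4 [EW]: N:wait,E:car2-GO,S:wait,W:empty | queues: N=0 E=1 S=0 W=0
Step 5 [EW]: N:wait,E:car3-GO,S:wait,W:empty | queues: N=0 E=0 S=0 W=0
Car 4 crosses at step 1

1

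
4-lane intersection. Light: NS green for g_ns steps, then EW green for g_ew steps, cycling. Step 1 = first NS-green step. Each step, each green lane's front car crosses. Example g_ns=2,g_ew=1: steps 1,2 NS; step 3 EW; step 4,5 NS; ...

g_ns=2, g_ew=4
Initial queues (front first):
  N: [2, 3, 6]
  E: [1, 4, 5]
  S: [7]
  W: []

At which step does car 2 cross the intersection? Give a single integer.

Step 1 [NS]: N:car2-GO,E:wait,S:car7-GO,W:wait | queues: N=2 E=3 S=0 W=0
Step 2 [NS]: N:car3-GO,E:wait,S:empty,W:wait | queues: N=1 E=3 S=0 W=0
Step 3 [EW]: N:wait,E:car1-GO,S:wait,W:empty | queues: N=1 E=2 S=0 W=0
Step 4 [EW]: N:wait,E:car4-GO,S:wait,W:empty | queues: N=1 E=1 S=0 W=0
Step 5 [EW]: N:wait,E:car5-GO,S:wait,W:empty | queues: N=1 E=0 S=0 W=0
Step 6 [EW]: N:wait,E:empty,S:wait,W:empty | queues: N=1 E=0 S=0 W=0
Step 7 [NS]: N:car6-GO,E:wait,S:empty,W:wait | queues: N=0 E=0 S=0 W=0
Car 2 crosses at step 1

1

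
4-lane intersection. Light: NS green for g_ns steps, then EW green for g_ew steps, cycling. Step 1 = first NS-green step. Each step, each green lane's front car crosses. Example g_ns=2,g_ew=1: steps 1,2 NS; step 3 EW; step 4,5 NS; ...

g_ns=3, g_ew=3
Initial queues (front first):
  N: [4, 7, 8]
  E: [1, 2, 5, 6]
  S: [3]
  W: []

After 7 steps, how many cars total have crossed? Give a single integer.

Step 1 [NS]: N:car4-GO,E:wait,S:car3-GO,W:wait | queues: N=2 E=4 S=0 W=0
Step 2 [NS]: N:car7-GO,E:wait,S:empty,W:wait | queues: N=1 E=4 S=0 W=0
Step 3 [NS]: N:car8-GO,E:wait,S:empty,W:wait | queues: N=0 E=4 S=0 W=0
Step 4 [EW]: N:wait,E:car1-GO,S:wait,W:empty | queues: N=0 E=3 S=0 W=0
Step 5 [EW]: N:wait,E:car2-GO,S:wait,W:empty | queues: N=0 E=2 S=0 W=0
Step 6 [EW]: N:wait,E:car5-GO,S:wait,W:empty | queues: N=0 E=1 S=0 W=0
Step 7 [NS]: N:empty,E:wait,S:empty,W:wait | queues: N=0 E=1 S=0 W=0
Cars crossed by step 7: 7

Answer: 7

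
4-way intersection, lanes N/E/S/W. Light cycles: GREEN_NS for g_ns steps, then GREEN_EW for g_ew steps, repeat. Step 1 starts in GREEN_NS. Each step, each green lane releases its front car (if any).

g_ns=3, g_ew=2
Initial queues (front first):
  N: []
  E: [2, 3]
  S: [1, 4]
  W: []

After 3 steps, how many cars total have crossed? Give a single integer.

Step 1 [NS]: N:empty,E:wait,S:car1-GO,W:wait | queues: N=0 E=2 S=1 W=0
Step 2 [NS]: N:empty,E:wait,S:car4-GO,W:wait | queues: N=0 E=2 S=0 W=0
Step 3 [NS]: N:empty,E:wait,S:empty,W:wait | queues: N=0 E=2 S=0 W=0
Cars crossed by step 3: 2

Answer: 2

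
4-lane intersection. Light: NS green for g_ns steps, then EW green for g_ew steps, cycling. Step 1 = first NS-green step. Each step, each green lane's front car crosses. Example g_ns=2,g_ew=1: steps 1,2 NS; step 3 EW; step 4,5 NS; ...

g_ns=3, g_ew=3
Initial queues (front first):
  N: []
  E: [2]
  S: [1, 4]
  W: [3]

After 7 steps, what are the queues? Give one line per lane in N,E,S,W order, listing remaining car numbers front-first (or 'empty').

Step 1 [NS]: N:empty,E:wait,S:car1-GO,W:wait | queues: N=0 E=1 S=1 W=1
Step 2 [NS]: N:empty,E:wait,S:car4-GO,W:wait | queues: N=0 E=1 S=0 W=1
Step 3 [NS]: N:empty,E:wait,S:empty,W:wait | queues: N=0 E=1 S=0 W=1
Step 4 [EW]: N:wait,E:car2-GO,S:wait,W:car3-GO | queues: N=0 E=0 S=0 W=0

N: empty
E: empty
S: empty
W: empty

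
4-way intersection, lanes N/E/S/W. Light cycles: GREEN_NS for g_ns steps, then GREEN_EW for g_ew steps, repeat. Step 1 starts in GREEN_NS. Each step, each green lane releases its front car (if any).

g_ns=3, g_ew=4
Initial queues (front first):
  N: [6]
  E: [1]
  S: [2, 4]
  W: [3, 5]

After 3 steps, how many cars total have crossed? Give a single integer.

Answer: 3

Derivation:
Step 1 [NS]: N:car6-GO,E:wait,S:car2-GO,W:wait | queues: N=0 E=1 S=1 W=2
Step 2 [NS]: N:empty,E:wait,S:car4-GO,W:wait | queues: N=0 E=1 S=0 W=2
Step 3 [NS]: N:empty,E:wait,S:empty,W:wait | queues: N=0 E=1 S=0 W=2
Cars crossed by step 3: 3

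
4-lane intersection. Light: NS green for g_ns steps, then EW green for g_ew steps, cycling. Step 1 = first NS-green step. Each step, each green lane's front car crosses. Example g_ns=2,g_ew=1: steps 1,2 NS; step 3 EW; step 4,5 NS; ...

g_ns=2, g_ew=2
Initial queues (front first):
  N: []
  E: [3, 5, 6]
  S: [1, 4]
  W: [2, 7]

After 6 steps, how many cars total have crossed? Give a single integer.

Step 1 [NS]: N:empty,E:wait,S:car1-GO,W:wait | queues: N=0 E=3 S=1 W=2
Step 2 [NS]: N:empty,E:wait,S:car4-GO,W:wait | queues: N=0 E=3 S=0 W=2
Step 3 [EW]: N:wait,E:car3-GO,S:wait,W:car2-GO | queues: N=0 E=2 S=0 W=1
Step 4 [EW]: N:wait,E:car5-GO,S:wait,W:car7-GO | queues: N=0 E=1 S=0 W=0
Step 5 [NS]: N:empty,E:wait,S:empty,W:wait | queues: N=0 E=1 S=0 W=0
Step 6 [NS]: N:empty,E:wait,S:empty,W:wait | queues: N=0 E=1 S=0 W=0
Cars crossed by step 6: 6

Answer: 6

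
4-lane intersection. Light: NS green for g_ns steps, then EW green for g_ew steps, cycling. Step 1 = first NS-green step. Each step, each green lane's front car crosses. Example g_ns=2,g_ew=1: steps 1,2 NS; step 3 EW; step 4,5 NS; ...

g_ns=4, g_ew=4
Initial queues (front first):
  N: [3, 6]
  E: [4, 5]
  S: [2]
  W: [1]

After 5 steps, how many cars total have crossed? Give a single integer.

Answer: 5

Derivation:
Step 1 [NS]: N:car3-GO,E:wait,S:car2-GO,W:wait | queues: N=1 E=2 S=0 W=1
Step 2 [NS]: N:car6-GO,E:wait,S:empty,W:wait | queues: N=0 E=2 S=0 W=1
Step 3 [NS]: N:empty,E:wait,S:empty,W:wait | queues: N=0 E=2 S=0 W=1
Step 4 [NS]: N:empty,E:wait,S:empty,W:wait | queues: N=0 E=2 S=0 W=1
Step 5 [EW]: N:wait,E:car4-GO,S:wait,W:car1-GO | queues: N=0 E=1 S=0 W=0
Cars crossed by step 5: 5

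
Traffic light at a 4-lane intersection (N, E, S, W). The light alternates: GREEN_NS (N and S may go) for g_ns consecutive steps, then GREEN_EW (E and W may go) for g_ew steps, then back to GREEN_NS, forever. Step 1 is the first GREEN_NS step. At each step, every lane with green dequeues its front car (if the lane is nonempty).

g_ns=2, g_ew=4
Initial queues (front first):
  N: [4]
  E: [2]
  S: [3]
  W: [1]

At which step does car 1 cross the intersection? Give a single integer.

Step 1 [NS]: N:car4-GO,E:wait,S:car3-GO,W:wait | queues: N=0 E=1 S=0 W=1
Step 2 [NS]: N:empty,E:wait,S:empty,W:wait | queues: N=0 E=1 S=0 W=1
Step 3 [EW]: N:wait,E:car2-GO,S:wait,W:car1-GO | queues: N=0 E=0 S=0 W=0
Car 1 crosses at step 3

3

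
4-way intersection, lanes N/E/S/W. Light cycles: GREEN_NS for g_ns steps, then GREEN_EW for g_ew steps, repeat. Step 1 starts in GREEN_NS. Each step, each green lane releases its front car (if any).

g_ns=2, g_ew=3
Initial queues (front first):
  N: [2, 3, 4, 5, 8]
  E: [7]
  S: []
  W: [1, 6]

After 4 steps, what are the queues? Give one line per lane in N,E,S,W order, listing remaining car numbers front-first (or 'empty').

Step 1 [NS]: N:car2-GO,E:wait,S:empty,W:wait | queues: N=4 E=1 S=0 W=2
Step 2 [NS]: N:car3-GO,E:wait,S:empty,W:wait | queues: N=3 E=1 S=0 W=2
Step 3 [EW]: N:wait,E:car7-GO,S:wait,W:car1-GO | queues: N=3 E=0 S=0 W=1
Step 4 [EW]: N:wait,E:empty,S:wait,W:car6-GO | queues: N=3 E=0 S=0 W=0

N: 4 5 8
E: empty
S: empty
W: empty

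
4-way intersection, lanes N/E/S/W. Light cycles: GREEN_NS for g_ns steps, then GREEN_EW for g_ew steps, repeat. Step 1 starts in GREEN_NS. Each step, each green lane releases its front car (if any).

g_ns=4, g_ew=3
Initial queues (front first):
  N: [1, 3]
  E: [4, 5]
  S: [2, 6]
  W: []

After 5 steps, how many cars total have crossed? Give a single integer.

Step 1 [NS]: N:car1-GO,E:wait,S:car2-GO,W:wait | queues: N=1 E=2 S=1 W=0
Step 2 [NS]: N:car3-GO,E:wait,S:car6-GO,W:wait | queues: N=0 E=2 S=0 W=0
Step 3 [NS]: N:empty,E:wait,S:empty,W:wait | queues: N=0 E=2 S=0 W=0
Step 4 [NS]: N:empty,E:wait,S:empty,W:wait | queues: N=0 E=2 S=0 W=0
Step 5 [EW]: N:wait,E:car4-GO,S:wait,W:empty | queues: N=0 E=1 S=0 W=0
Cars crossed by step 5: 5

Answer: 5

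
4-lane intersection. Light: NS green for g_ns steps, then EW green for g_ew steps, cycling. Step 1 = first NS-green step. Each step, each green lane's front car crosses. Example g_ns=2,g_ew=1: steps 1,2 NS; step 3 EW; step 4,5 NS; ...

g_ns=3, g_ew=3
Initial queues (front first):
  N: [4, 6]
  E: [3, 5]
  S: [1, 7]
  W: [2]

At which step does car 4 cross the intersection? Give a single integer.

Step 1 [NS]: N:car4-GO,E:wait,S:car1-GO,W:wait | queues: N=1 E=2 S=1 W=1
Step 2 [NS]: N:car6-GO,E:wait,S:car7-GO,W:wait | queues: N=0 E=2 S=0 W=1
Step 3 [NS]: N:empty,E:wait,S:empty,W:wait | queues: N=0 E=2 S=0 W=1
Step 4 [EW]: N:wait,E:car3-GO,S:wait,W:car2-GO | queues: N=0 E=1 S=0 W=0
Step 5 [EW]: N:wait,E:car5-GO,S:wait,W:empty | queues: N=0 E=0 S=0 W=0
Car 4 crosses at step 1

1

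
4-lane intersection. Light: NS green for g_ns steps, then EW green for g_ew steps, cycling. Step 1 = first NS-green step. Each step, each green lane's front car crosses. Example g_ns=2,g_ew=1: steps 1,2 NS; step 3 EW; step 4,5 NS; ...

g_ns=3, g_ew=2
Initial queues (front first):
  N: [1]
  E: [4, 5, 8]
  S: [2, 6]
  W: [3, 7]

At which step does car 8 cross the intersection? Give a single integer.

Step 1 [NS]: N:car1-GO,E:wait,S:car2-GO,W:wait | queues: N=0 E=3 S=1 W=2
Step 2 [NS]: N:empty,E:wait,S:car6-GO,W:wait | queues: N=0 E=3 S=0 W=2
Step 3 [NS]: N:empty,E:wait,S:empty,W:wait | queues: N=0 E=3 S=0 W=2
Step 4 [EW]: N:wait,E:car4-GO,S:wait,W:car3-GO | queues: N=0 E=2 S=0 W=1
Step 5 [EW]: N:wait,E:car5-GO,S:wait,W:car7-GO | queues: N=0 E=1 S=0 W=0
Step 6 [NS]: N:empty,E:wait,S:empty,W:wait | queues: N=0 E=1 S=0 W=0
Step 7 [NS]: N:empty,E:wait,S:empty,W:wait | queues: N=0 E=1 S=0 W=0
Step 8 [NS]: N:empty,E:wait,S:empty,W:wait | queues: N=0 E=1 S=0 W=0
Step 9 [EW]: N:wait,E:car8-GO,S:wait,W:empty | queues: N=0 E=0 S=0 W=0
Car 8 crosses at step 9

9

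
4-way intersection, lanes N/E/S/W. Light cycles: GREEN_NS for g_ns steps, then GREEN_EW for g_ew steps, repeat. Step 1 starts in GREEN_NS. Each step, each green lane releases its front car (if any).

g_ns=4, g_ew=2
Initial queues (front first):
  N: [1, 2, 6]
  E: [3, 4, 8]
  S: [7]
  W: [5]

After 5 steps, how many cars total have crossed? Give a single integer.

Answer: 6

Derivation:
Step 1 [NS]: N:car1-GO,E:wait,S:car7-GO,W:wait | queues: N=2 E=3 S=0 W=1
Step 2 [NS]: N:car2-GO,E:wait,S:empty,W:wait | queues: N=1 E=3 S=0 W=1
Step 3 [NS]: N:car6-GO,E:wait,S:empty,W:wait | queues: N=0 E=3 S=0 W=1
Step 4 [NS]: N:empty,E:wait,S:empty,W:wait | queues: N=0 E=3 S=0 W=1
Step 5 [EW]: N:wait,E:car3-GO,S:wait,W:car5-GO | queues: N=0 E=2 S=0 W=0
Cars crossed by step 5: 6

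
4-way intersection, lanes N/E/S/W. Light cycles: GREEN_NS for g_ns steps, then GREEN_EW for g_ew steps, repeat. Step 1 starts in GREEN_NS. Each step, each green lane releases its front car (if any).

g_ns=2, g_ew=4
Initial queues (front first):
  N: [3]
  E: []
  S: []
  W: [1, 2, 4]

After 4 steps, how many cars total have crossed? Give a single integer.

Step 1 [NS]: N:car3-GO,E:wait,S:empty,W:wait | queues: N=0 E=0 S=0 W=3
Step 2 [NS]: N:empty,E:wait,S:empty,W:wait | queues: N=0 E=0 S=0 W=3
Step 3 [EW]: N:wait,E:empty,S:wait,W:car1-GO | queues: N=0 E=0 S=0 W=2
Step 4 [EW]: N:wait,E:empty,S:wait,W:car2-GO | queues: N=0 E=0 S=0 W=1
Cars crossed by step 4: 3

Answer: 3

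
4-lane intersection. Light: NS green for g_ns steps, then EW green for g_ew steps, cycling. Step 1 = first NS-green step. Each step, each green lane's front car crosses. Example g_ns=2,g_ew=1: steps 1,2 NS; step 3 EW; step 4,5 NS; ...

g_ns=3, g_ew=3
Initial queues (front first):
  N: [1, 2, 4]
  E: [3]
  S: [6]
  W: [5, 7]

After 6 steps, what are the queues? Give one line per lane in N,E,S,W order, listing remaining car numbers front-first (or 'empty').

Step 1 [NS]: N:car1-GO,E:wait,S:car6-GO,W:wait | queues: N=2 E=1 S=0 W=2
Step 2 [NS]: N:car2-GO,E:wait,S:empty,W:wait | queues: N=1 E=1 S=0 W=2
Step 3 [NS]: N:car4-GO,E:wait,S:empty,W:wait | queues: N=0 E=1 S=0 W=2
Step 4 [EW]: N:wait,E:car3-GO,S:wait,W:car5-GO | queues: N=0 E=0 S=0 W=1
Step 5 [EW]: N:wait,E:empty,S:wait,W:car7-GO | queues: N=0 E=0 S=0 W=0

N: empty
E: empty
S: empty
W: empty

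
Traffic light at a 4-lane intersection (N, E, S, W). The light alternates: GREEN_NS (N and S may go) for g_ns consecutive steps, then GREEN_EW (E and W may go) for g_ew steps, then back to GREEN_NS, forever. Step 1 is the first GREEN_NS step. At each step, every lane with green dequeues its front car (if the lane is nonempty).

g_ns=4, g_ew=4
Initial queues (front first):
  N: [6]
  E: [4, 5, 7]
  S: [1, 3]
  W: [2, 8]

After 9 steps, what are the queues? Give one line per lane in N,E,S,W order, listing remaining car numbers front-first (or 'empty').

Step 1 [NS]: N:car6-GO,E:wait,S:car1-GO,W:wait | queues: N=0 E=3 S=1 W=2
Step 2 [NS]: N:empty,E:wait,S:car3-GO,W:wait | queues: N=0 E=3 S=0 W=2
Step 3 [NS]: N:empty,E:wait,S:empty,W:wait | queues: N=0 E=3 S=0 W=2
Step 4 [NS]: N:empty,E:wait,S:empty,W:wait | queues: N=0 E=3 S=0 W=2
Step 5 [EW]: N:wait,E:car4-GO,S:wait,W:car2-GO | queues: N=0 E=2 S=0 W=1
Step 6 [EW]: N:wait,E:car5-GO,S:wait,W:car8-GO | queues: N=0 E=1 S=0 W=0
Step 7 [EW]: N:wait,E:car7-GO,S:wait,W:empty | queues: N=0 E=0 S=0 W=0

N: empty
E: empty
S: empty
W: empty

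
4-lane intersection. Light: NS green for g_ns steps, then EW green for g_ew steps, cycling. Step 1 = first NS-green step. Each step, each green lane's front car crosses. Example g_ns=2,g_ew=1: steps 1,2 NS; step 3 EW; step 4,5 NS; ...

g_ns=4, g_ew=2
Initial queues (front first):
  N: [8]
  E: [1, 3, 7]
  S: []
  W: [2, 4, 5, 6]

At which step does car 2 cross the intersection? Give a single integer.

Step 1 [NS]: N:car8-GO,E:wait,S:empty,W:wait | queues: N=0 E=3 S=0 W=4
Step 2 [NS]: N:empty,E:wait,S:empty,W:wait | queues: N=0 E=3 S=0 W=4
Step 3 [NS]: N:empty,E:wait,S:empty,W:wait | queues: N=0 E=3 S=0 W=4
Step 4 [NS]: N:empty,E:wait,S:empty,W:wait | queues: N=0 E=3 S=0 W=4
Step 5 [EW]: N:wait,E:car1-GO,S:wait,W:car2-GO | queues: N=0 E=2 S=0 W=3
Step 6 [EW]: N:wait,E:car3-GO,S:wait,W:car4-GO | queues: N=0 E=1 S=0 W=2
Step 7 [NS]: N:empty,E:wait,S:empty,W:wait | queues: N=0 E=1 S=0 W=2
Step 8 [NS]: N:empty,E:wait,S:empty,W:wait | queues: N=0 E=1 S=0 W=2
Step 9 [NS]: N:empty,E:wait,S:empty,W:wait | queues: N=0 E=1 S=0 W=2
Step 10 [NS]: N:empty,E:wait,S:empty,W:wait | queues: N=0 E=1 S=0 W=2
Step 11 [EW]: N:wait,E:car7-GO,S:wait,W:car5-GO | queues: N=0 E=0 S=0 W=1
Step 12 [EW]: N:wait,E:empty,S:wait,W:car6-GO | queues: N=0 E=0 S=0 W=0
Car 2 crosses at step 5

5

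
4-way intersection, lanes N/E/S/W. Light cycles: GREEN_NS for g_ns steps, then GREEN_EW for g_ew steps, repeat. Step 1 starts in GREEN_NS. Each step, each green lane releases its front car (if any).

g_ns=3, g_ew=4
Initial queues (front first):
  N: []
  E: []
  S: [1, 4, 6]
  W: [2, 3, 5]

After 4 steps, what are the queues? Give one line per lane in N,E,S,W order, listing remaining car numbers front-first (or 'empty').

Step 1 [NS]: N:empty,E:wait,S:car1-GO,W:wait | queues: N=0 E=0 S=2 W=3
Step 2 [NS]: N:empty,E:wait,S:car4-GO,W:wait | queues: N=0 E=0 S=1 W=3
Step 3 [NS]: N:empty,E:wait,S:car6-GO,W:wait | queues: N=0 E=0 S=0 W=3
Step 4 [EW]: N:wait,E:empty,S:wait,W:car2-GO | queues: N=0 E=0 S=0 W=2

N: empty
E: empty
S: empty
W: 3 5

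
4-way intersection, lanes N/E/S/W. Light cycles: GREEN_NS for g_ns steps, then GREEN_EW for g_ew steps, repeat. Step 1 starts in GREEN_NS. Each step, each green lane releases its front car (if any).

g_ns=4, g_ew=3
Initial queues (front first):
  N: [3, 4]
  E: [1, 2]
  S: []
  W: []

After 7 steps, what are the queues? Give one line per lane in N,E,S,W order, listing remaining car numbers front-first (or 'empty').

Step 1 [NS]: N:car3-GO,E:wait,S:empty,W:wait | queues: N=1 E=2 S=0 W=0
Step 2 [NS]: N:car4-GO,E:wait,S:empty,W:wait | queues: N=0 E=2 S=0 W=0
Step 3 [NS]: N:empty,E:wait,S:empty,W:wait | queues: N=0 E=2 S=0 W=0
Step 4 [NS]: N:empty,E:wait,S:empty,W:wait | queues: N=0 E=2 S=0 W=0
Step 5 [EW]: N:wait,E:car1-GO,S:wait,W:empty | queues: N=0 E=1 S=0 W=0
Step 6 [EW]: N:wait,E:car2-GO,S:wait,W:empty | queues: N=0 E=0 S=0 W=0

N: empty
E: empty
S: empty
W: empty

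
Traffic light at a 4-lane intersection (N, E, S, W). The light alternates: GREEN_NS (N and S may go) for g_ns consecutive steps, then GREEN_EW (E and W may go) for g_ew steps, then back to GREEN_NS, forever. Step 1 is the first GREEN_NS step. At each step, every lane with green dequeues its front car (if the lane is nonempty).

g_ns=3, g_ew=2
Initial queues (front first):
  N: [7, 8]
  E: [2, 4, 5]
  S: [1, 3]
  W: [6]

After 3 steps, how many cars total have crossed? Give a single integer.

Step 1 [NS]: N:car7-GO,E:wait,S:car1-GO,W:wait | queues: N=1 E=3 S=1 W=1
Step 2 [NS]: N:car8-GO,E:wait,S:car3-GO,W:wait | queues: N=0 E=3 S=0 W=1
Step 3 [NS]: N:empty,E:wait,S:empty,W:wait | queues: N=0 E=3 S=0 W=1
Cars crossed by step 3: 4

Answer: 4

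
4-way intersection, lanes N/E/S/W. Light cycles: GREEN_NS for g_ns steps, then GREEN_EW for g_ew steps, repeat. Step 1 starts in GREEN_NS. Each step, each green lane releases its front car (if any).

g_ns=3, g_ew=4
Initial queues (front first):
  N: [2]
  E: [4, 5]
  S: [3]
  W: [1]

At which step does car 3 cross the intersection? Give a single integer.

Step 1 [NS]: N:car2-GO,E:wait,S:car3-GO,W:wait | queues: N=0 E=2 S=0 W=1
Step 2 [NS]: N:empty,E:wait,S:empty,W:wait | queues: N=0 E=2 S=0 W=1
Step 3 [NS]: N:empty,E:wait,S:empty,W:wait | queues: N=0 E=2 S=0 W=1
Step 4 [EW]: N:wait,E:car4-GO,S:wait,W:car1-GO | queues: N=0 E=1 S=0 W=0
Step 5 [EW]: N:wait,E:car5-GO,S:wait,W:empty | queues: N=0 E=0 S=0 W=0
Car 3 crosses at step 1

1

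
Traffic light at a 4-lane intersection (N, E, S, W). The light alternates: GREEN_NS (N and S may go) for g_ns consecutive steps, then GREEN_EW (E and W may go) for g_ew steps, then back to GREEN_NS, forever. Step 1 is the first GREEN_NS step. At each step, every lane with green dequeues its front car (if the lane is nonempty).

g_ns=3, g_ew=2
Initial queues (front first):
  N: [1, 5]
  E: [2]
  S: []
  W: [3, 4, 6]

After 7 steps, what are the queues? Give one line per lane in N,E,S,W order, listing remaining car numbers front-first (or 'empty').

Step 1 [NS]: N:car1-GO,E:wait,S:empty,W:wait | queues: N=1 E=1 S=0 W=3
Step 2 [NS]: N:car5-GO,E:wait,S:empty,W:wait | queues: N=0 E=1 S=0 W=3
Step 3 [NS]: N:empty,E:wait,S:empty,W:wait | queues: N=0 E=1 S=0 W=3
Step 4 [EW]: N:wait,E:car2-GO,S:wait,W:car3-GO | queues: N=0 E=0 S=0 W=2
Step 5 [EW]: N:wait,E:empty,S:wait,W:car4-GO | queues: N=0 E=0 S=0 W=1
Step 6 [NS]: N:empty,E:wait,S:empty,W:wait | queues: N=0 E=0 S=0 W=1
Step 7 [NS]: N:empty,E:wait,S:empty,W:wait | queues: N=0 E=0 S=0 W=1

N: empty
E: empty
S: empty
W: 6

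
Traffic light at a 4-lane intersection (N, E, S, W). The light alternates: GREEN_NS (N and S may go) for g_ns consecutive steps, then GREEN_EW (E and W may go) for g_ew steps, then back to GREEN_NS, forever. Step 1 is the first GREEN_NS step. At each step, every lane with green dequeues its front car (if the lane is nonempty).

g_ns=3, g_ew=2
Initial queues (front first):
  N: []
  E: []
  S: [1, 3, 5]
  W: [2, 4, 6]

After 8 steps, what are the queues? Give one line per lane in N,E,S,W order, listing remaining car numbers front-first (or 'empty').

Step 1 [NS]: N:empty,E:wait,S:car1-GO,W:wait | queues: N=0 E=0 S=2 W=3
Step 2 [NS]: N:empty,E:wait,S:car3-GO,W:wait | queues: N=0 E=0 S=1 W=3
Step 3 [NS]: N:empty,E:wait,S:car5-GO,W:wait | queues: N=0 E=0 S=0 W=3
Step 4 [EW]: N:wait,E:empty,S:wait,W:car2-GO | queues: N=0 E=0 S=0 W=2
Step 5 [EW]: N:wait,E:empty,S:wait,W:car4-GO | queues: N=0 E=0 S=0 W=1
Step 6 [NS]: N:empty,E:wait,S:empty,W:wait | queues: N=0 E=0 S=0 W=1
Step 7 [NS]: N:empty,E:wait,S:empty,W:wait | queues: N=0 E=0 S=0 W=1
Step 8 [NS]: N:empty,E:wait,S:empty,W:wait | queues: N=0 E=0 S=0 W=1

N: empty
E: empty
S: empty
W: 6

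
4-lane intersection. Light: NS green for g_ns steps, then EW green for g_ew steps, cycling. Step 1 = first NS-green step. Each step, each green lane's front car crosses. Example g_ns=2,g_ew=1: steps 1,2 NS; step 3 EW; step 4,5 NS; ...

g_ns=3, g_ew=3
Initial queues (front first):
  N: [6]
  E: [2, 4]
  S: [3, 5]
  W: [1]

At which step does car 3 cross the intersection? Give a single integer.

Step 1 [NS]: N:car6-GO,E:wait,S:car3-GO,W:wait | queues: N=0 E=2 S=1 W=1
Step 2 [NS]: N:empty,E:wait,S:car5-GO,W:wait | queues: N=0 E=2 S=0 W=1
Step 3 [NS]: N:empty,E:wait,S:empty,W:wait | queues: N=0 E=2 S=0 W=1
Step 4 [EW]: N:wait,E:car2-GO,S:wait,W:car1-GO | queues: N=0 E=1 S=0 W=0
Step 5 [EW]: N:wait,E:car4-GO,S:wait,W:empty | queues: N=0 E=0 S=0 W=0
Car 3 crosses at step 1

1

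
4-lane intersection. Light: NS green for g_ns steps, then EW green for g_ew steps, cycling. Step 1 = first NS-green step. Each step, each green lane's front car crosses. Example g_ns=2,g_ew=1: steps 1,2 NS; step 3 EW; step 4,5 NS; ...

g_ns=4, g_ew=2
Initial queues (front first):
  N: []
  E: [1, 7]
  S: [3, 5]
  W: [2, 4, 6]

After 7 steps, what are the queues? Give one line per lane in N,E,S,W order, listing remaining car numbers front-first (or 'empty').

Step 1 [NS]: N:empty,E:wait,S:car3-GO,W:wait | queues: N=0 E=2 S=1 W=3
Step 2 [NS]: N:empty,E:wait,S:car5-GO,W:wait | queues: N=0 E=2 S=0 W=3
Step 3 [NS]: N:empty,E:wait,S:empty,W:wait | queues: N=0 E=2 S=0 W=3
Step 4 [NS]: N:empty,E:wait,S:empty,W:wait | queues: N=0 E=2 S=0 W=3
Step 5 [EW]: N:wait,E:car1-GO,S:wait,W:car2-GO | queues: N=0 E=1 S=0 W=2
Step 6 [EW]: N:wait,E:car7-GO,S:wait,W:car4-GO | queues: N=0 E=0 S=0 W=1
Step 7 [NS]: N:empty,E:wait,S:empty,W:wait | queues: N=0 E=0 S=0 W=1

N: empty
E: empty
S: empty
W: 6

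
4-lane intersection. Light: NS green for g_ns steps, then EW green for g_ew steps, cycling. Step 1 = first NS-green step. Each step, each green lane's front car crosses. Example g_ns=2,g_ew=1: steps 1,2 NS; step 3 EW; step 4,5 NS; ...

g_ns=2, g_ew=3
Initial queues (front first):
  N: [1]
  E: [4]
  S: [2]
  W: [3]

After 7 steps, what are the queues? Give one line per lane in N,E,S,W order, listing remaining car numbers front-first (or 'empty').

Step 1 [NS]: N:car1-GO,E:wait,S:car2-GO,W:wait | queues: N=0 E=1 S=0 W=1
Step 2 [NS]: N:empty,E:wait,S:empty,W:wait | queues: N=0 E=1 S=0 W=1
Step 3 [EW]: N:wait,E:car4-GO,S:wait,W:car3-GO | queues: N=0 E=0 S=0 W=0

N: empty
E: empty
S: empty
W: empty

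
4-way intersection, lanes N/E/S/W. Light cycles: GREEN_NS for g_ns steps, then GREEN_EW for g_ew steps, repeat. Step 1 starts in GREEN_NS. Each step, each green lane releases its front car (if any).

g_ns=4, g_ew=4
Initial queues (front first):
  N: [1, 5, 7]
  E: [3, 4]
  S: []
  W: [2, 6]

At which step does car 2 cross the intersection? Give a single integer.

Step 1 [NS]: N:car1-GO,E:wait,S:empty,W:wait | queues: N=2 E=2 S=0 W=2
Step 2 [NS]: N:car5-GO,E:wait,S:empty,W:wait | queues: N=1 E=2 S=0 W=2
Step 3 [NS]: N:car7-GO,E:wait,S:empty,W:wait | queues: N=0 E=2 S=0 W=2
Step 4 [NS]: N:empty,E:wait,S:empty,W:wait | queues: N=0 E=2 S=0 W=2
Step 5 [EW]: N:wait,E:car3-GO,S:wait,W:car2-GO | queues: N=0 E=1 S=0 W=1
Step 6 [EW]: N:wait,E:car4-GO,S:wait,W:car6-GO | queues: N=0 E=0 S=0 W=0
Car 2 crosses at step 5

5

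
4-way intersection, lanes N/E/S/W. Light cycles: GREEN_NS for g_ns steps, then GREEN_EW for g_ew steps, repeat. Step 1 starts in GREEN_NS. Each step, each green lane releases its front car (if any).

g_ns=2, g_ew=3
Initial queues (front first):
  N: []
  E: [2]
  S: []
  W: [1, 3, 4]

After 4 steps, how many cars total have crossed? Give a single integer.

Answer: 3

Derivation:
Step 1 [NS]: N:empty,E:wait,S:empty,W:wait | queues: N=0 E=1 S=0 W=3
Step 2 [NS]: N:empty,E:wait,S:empty,W:wait | queues: N=0 E=1 S=0 W=3
Step 3 [EW]: N:wait,E:car2-GO,S:wait,W:car1-GO | queues: N=0 E=0 S=0 W=2
Step 4 [EW]: N:wait,E:empty,S:wait,W:car3-GO | queues: N=0 E=0 S=0 W=1
Cars crossed by step 4: 3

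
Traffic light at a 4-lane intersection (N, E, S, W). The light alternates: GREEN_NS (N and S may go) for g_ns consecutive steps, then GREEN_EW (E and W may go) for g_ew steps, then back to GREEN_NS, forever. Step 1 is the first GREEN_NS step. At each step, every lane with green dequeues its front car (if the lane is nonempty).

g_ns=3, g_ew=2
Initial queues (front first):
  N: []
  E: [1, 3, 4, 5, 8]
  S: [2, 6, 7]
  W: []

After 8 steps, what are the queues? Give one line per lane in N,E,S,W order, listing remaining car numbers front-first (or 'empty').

Step 1 [NS]: N:empty,E:wait,S:car2-GO,W:wait | queues: N=0 E=5 S=2 W=0
Step 2 [NS]: N:empty,E:wait,S:car6-GO,W:wait | queues: N=0 E=5 S=1 W=0
Step 3 [NS]: N:empty,E:wait,S:car7-GO,W:wait | queues: N=0 E=5 S=0 W=0
Step 4 [EW]: N:wait,E:car1-GO,S:wait,W:empty | queues: N=0 E=4 S=0 W=0
Step 5 [EW]: N:wait,E:car3-GO,S:wait,W:empty | queues: N=0 E=3 S=0 W=0
Step 6 [NS]: N:empty,E:wait,S:empty,W:wait | queues: N=0 E=3 S=0 W=0
Step 7 [NS]: N:empty,E:wait,S:empty,W:wait | queues: N=0 E=3 S=0 W=0
Step 8 [NS]: N:empty,E:wait,S:empty,W:wait | queues: N=0 E=3 S=0 W=0

N: empty
E: 4 5 8
S: empty
W: empty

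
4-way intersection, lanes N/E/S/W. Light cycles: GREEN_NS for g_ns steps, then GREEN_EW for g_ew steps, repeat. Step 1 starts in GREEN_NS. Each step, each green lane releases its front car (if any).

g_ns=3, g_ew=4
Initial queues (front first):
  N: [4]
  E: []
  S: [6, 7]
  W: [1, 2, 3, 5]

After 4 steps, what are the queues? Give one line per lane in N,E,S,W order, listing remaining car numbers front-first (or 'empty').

Step 1 [NS]: N:car4-GO,E:wait,S:car6-GO,W:wait | queues: N=0 E=0 S=1 W=4
Step 2 [NS]: N:empty,E:wait,S:car7-GO,W:wait | queues: N=0 E=0 S=0 W=4
Step 3 [NS]: N:empty,E:wait,S:empty,W:wait | queues: N=0 E=0 S=0 W=4
Step 4 [EW]: N:wait,E:empty,S:wait,W:car1-GO | queues: N=0 E=0 S=0 W=3

N: empty
E: empty
S: empty
W: 2 3 5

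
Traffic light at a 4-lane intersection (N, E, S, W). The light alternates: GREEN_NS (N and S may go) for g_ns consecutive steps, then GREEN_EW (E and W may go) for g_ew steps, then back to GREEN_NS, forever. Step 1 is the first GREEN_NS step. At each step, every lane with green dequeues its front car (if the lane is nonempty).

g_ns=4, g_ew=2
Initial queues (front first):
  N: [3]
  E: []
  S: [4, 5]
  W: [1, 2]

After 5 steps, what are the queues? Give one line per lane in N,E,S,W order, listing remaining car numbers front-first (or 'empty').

Step 1 [NS]: N:car3-GO,E:wait,S:car4-GO,W:wait | queues: N=0 E=0 S=1 W=2
Step 2 [NS]: N:empty,E:wait,S:car5-GO,W:wait | queues: N=0 E=0 S=0 W=2
Step 3 [NS]: N:empty,E:wait,S:empty,W:wait | queues: N=0 E=0 S=0 W=2
Step 4 [NS]: N:empty,E:wait,S:empty,W:wait | queues: N=0 E=0 S=0 W=2
Step 5 [EW]: N:wait,E:empty,S:wait,W:car1-GO | queues: N=0 E=0 S=0 W=1

N: empty
E: empty
S: empty
W: 2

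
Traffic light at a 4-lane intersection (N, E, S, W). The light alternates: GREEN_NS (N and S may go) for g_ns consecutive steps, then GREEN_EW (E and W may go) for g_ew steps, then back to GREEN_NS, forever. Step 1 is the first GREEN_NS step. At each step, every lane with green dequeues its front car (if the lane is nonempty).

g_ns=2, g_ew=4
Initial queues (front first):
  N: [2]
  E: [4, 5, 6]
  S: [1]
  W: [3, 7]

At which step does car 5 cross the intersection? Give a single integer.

Step 1 [NS]: N:car2-GO,E:wait,S:car1-GO,W:wait | queues: N=0 E=3 S=0 W=2
Step 2 [NS]: N:empty,E:wait,S:empty,W:wait | queues: N=0 E=3 S=0 W=2
Step 3 [EW]: N:wait,E:car4-GO,S:wait,W:car3-GO | queues: N=0 E=2 S=0 W=1
Step 4 [EW]: N:wait,E:car5-GO,S:wait,W:car7-GO | queues: N=0 E=1 S=0 W=0
Step 5 [EW]: N:wait,E:car6-GO,S:wait,W:empty | queues: N=0 E=0 S=0 W=0
Car 5 crosses at step 4

4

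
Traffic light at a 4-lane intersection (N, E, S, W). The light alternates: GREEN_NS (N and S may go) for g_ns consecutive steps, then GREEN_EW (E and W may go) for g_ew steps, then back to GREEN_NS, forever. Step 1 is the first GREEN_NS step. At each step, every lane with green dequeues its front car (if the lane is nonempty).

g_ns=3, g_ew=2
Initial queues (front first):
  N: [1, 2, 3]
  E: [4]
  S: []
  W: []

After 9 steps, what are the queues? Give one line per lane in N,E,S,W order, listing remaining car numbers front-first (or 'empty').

Step 1 [NS]: N:car1-GO,E:wait,S:empty,W:wait | queues: N=2 E=1 S=0 W=0
Step 2 [NS]: N:car2-GO,E:wait,S:empty,W:wait | queues: N=1 E=1 S=0 W=0
Step 3 [NS]: N:car3-GO,E:wait,S:empty,W:wait | queues: N=0 E=1 S=0 W=0
Step 4 [EW]: N:wait,E:car4-GO,S:wait,W:empty | queues: N=0 E=0 S=0 W=0

N: empty
E: empty
S: empty
W: empty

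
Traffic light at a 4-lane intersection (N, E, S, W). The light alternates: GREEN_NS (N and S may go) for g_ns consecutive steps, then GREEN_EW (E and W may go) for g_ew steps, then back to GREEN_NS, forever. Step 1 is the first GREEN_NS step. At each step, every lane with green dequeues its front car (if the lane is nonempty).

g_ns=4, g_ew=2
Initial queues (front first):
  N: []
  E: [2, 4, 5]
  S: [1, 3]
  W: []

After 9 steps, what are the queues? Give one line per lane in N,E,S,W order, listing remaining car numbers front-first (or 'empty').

Step 1 [NS]: N:empty,E:wait,S:car1-GO,W:wait | queues: N=0 E=3 S=1 W=0
Step 2 [NS]: N:empty,E:wait,S:car3-GO,W:wait | queues: N=0 E=3 S=0 W=0
Step 3 [NS]: N:empty,E:wait,S:empty,W:wait | queues: N=0 E=3 S=0 W=0
Step 4 [NS]: N:empty,E:wait,S:empty,W:wait | queues: N=0 E=3 S=0 W=0
Step 5 [EW]: N:wait,E:car2-GO,S:wait,W:empty | queues: N=0 E=2 S=0 W=0
Step 6 [EW]: N:wait,E:car4-GO,S:wait,W:empty | queues: N=0 E=1 S=0 W=0
Step 7 [NS]: N:empty,E:wait,S:empty,W:wait | queues: N=0 E=1 S=0 W=0
Step 8 [NS]: N:empty,E:wait,S:empty,W:wait | queues: N=0 E=1 S=0 W=0
Step 9 [NS]: N:empty,E:wait,S:empty,W:wait | queues: N=0 E=1 S=0 W=0

N: empty
E: 5
S: empty
W: empty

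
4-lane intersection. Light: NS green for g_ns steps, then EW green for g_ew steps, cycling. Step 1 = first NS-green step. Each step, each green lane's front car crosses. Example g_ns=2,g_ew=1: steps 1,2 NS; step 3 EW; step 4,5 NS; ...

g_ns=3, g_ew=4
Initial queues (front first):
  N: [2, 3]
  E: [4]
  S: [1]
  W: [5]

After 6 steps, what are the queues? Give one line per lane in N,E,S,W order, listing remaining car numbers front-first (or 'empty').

Step 1 [NS]: N:car2-GO,E:wait,S:car1-GO,W:wait | queues: N=1 E=1 S=0 W=1
Step 2 [NS]: N:car3-GO,E:wait,S:empty,W:wait | queues: N=0 E=1 S=0 W=1
Step 3 [NS]: N:empty,E:wait,S:empty,W:wait | queues: N=0 E=1 S=0 W=1
Step 4 [EW]: N:wait,E:car4-GO,S:wait,W:car5-GO | queues: N=0 E=0 S=0 W=0

N: empty
E: empty
S: empty
W: empty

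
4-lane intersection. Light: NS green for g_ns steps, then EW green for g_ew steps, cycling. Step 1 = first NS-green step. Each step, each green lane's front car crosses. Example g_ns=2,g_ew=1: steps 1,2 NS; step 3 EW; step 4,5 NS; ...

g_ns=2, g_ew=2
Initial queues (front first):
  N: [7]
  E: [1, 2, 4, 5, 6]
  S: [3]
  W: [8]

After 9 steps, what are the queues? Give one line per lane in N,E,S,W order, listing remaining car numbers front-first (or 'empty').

Step 1 [NS]: N:car7-GO,E:wait,S:car3-GO,W:wait | queues: N=0 E=5 S=0 W=1
Step 2 [NS]: N:empty,E:wait,S:empty,W:wait | queues: N=0 E=5 S=0 W=1
Step 3 [EW]: N:wait,E:car1-GO,S:wait,W:car8-GO | queues: N=0 E=4 S=0 W=0
Step 4 [EW]: N:wait,E:car2-GO,S:wait,W:empty | queues: N=0 E=3 S=0 W=0
Step 5 [NS]: N:empty,E:wait,S:empty,W:wait | queues: N=0 E=3 S=0 W=0
Step 6 [NS]: N:empty,E:wait,S:empty,W:wait | queues: N=0 E=3 S=0 W=0
Step 7 [EW]: N:wait,E:car4-GO,S:wait,W:empty | queues: N=0 E=2 S=0 W=0
Step 8 [EW]: N:wait,E:car5-GO,S:wait,W:empty | queues: N=0 E=1 S=0 W=0
Step 9 [NS]: N:empty,E:wait,S:empty,W:wait | queues: N=0 E=1 S=0 W=0

N: empty
E: 6
S: empty
W: empty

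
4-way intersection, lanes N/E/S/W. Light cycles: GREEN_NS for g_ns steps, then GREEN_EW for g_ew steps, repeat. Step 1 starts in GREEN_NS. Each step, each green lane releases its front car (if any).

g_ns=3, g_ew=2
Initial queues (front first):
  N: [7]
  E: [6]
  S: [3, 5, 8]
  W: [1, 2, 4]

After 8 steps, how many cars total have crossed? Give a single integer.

Step 1 [NS]: N:car7-GO,E:wait,S:car3-GO,W:wait | queues: N=0 E=1 S=2 W=3
Step 2 [NS]: N:empty,E:wait,S:car5-GO,W:wait | queues: N=0 E=1 S=1 W=3
Step 3 [NS]: N:empty,E:wait,S:car8-GO,W:wait | queues: N=0 E=1 S=0 W=3
Step 4 [EW]: N:wait,E:car6-GO,S:wait,W:car1-GO | queues: N=0 E=0 S=0 W=2
Step 5 [EW]: N:wait,E:empty,S:wait,W:car2-GO | queues: N=0 E=0 S=0 W=1
Step 6 [NS]: N:empty,E:wait,S:empty,W:wait | queues: N=0 E=0 S=0 W=1
Step 7 [NS]: N:empty,E:wait,S:empty,W:wait | queues: N=0 E=0 S=0 W=1
Step 8 [NS]: N:empty,E:wait,S:empty,W:wait | queues: N=0 E=0 S=0 W=1
Cars crossed by step 8: 7

Answer: 7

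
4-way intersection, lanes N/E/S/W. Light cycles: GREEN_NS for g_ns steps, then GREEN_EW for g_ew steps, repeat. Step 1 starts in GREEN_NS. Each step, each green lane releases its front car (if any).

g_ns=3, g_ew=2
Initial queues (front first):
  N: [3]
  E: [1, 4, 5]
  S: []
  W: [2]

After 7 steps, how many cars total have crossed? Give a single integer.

Answer: 4

Derivation:
Step 1 [NS]: N:car3-GO,E:wait,S:empty,W:wait | queues: N=0 E=3 S=0 W=1
Step 2 [NS]: N:empty,E:wait,S:empty,W:wait | queues: N=0 E=3 S=0 W=1
Step 3 [NS]: N:empty,E:wait,S:empty,W:wait | queues: N=0 E=3 S=0 W=1
Step 4 [EW]: N:wait,E:car1-GO,S:wait,W:car2-GO | queues: N=0 E=2 S=0 W=0
Step 5 [EW]: N:wait,E:car4-GO,S:wait,W:empty | queues: N=0 E=1 S=0 W=0
Step 6 [NS]: N:empty,E:wait,S:empty,W:wait | queues: N=0 E=1 S=0 W=0
Step 7 [NS]: N:empty,E:wait,S:empty,W:wait | queues: N=0 E=1 S=0 W=0
Cars crossed by step 7: 4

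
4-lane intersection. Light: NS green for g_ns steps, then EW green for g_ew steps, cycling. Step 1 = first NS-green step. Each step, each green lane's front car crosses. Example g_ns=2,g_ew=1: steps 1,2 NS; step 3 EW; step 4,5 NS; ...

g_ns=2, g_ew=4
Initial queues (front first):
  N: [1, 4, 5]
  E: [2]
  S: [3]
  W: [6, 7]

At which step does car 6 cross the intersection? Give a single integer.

Step 1 [NS]: N:car1-GO,E:wait,S:car3-GO,W:wait | queues: N=2 E=1 S=0 W=2
Step 2 [NS]: N:car4-GO,E:wait,S:empty,W:wait | queues: N=1 E=1 S=0 W=2
Step 3 [EW]: N:wait,E:car2-GO,S:wait,W:car6-GO | queues: N=1 E=0 S=0 W=1
Step 4 [EW]: N:wait,E:empty,S:wait,W:car7-GO | queues: N=1 E=0 S=0 W=0
Step 5 [EW]: N:wait,E:empty,S:wait,W:empty | queues: N=1 E=0 S=0 W=0
Step 6 [EW]: N:wait,E:empty,S:wait,W:empty | queues: N=1 E=0 S=0 W=0
Step 7 [NS]: N:car5-GO,E:wait,S:empty,W:wait | queues: N=0 E=0 S=0 W=0
Car 6 crosses at step 3

3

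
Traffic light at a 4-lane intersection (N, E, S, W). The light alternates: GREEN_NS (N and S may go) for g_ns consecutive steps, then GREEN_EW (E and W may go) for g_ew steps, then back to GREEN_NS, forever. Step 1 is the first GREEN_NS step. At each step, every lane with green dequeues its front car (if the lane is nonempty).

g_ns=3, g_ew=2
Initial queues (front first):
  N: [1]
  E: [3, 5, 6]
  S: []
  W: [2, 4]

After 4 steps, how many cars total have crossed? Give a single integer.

Answer: 3

Derivation:
Step 1 [NS]: N:car1-GO,E:wait,S:empty,W:wait | queues: N=0 E=3 S=0 W=2
Step 2 [NS]: N:empty,E:wait,S:empty,W:wait | queues: N=0 E=3 S=0 W=2
Step 3 [NS]: N:empty,E:wait,S:empty,W:wait | queues: N=0 E=3 S=0 W=2
Step 4 [EW]: N:wait,E:car3-GO,S:wait,W:car2-GO | queues: N=0 E=2 S=0 W=1
Cars crossed by step 4: 3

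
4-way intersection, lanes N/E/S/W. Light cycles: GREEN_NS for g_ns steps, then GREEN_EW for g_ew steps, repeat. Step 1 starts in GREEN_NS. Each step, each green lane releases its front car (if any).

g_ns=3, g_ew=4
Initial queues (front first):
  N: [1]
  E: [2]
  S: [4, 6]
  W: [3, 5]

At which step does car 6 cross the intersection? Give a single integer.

Step 1 [NS]: N:car1-GO,E:wait,S:car4-GO,W:wait | queues: N=0 E=1 S=1 W=2
Step 2 [NS]: N:empty,E:wait,S:car6-GO,W:wait | queues: N=0 E=1 S=0 W=2
Step 3 [NS]: N:empty,E:wait,S:empty,W:wait | queues: N=0 E=1 S=0 W=2
Step 4 [EW]: N:wait,E:car2-GO,S:wait,W:car3-GO | queues: N=0 E=0 S=0 W=1
Step 5 [EW]: N:wait,E:empty,S:wait,W:car5-GO | queues: N=0 E=0 S=0 W=0
Car 6 crosses at step 2

2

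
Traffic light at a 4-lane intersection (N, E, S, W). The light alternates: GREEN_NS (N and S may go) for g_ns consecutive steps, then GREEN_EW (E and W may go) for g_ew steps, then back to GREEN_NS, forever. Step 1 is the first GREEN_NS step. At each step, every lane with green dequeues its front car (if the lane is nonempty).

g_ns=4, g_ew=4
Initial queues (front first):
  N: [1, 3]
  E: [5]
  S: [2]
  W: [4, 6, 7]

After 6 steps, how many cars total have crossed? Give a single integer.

Step 1 [NS]: N:car1-GO,E:wait,S:car2-GO,W:wait | queues: N=1 E=1 S=0 W=3
Step 2 [NS]: N:car3-GO,E:wait,S:empty,W:wait | queues: N=0 E=1 S=0 W=3
Step 3 [NS]: N:empty,E:wait,S:empty,W:wait | queues: N=0 E=1 S=0 W=3
Step 4 [NS]: N:empty,E:wait,S:empty,W:wait | queues: N=0 E=1 S=0 W=3
Step 5 [EW]: N:wait,E:car5-GO,S:wait,W:car4-GO | queues: N=0 E=0 S=0 W=2
Step 6 [EW]: N:wait,E:empty,S:wait,W:car6-GO | queues: N=0 E=0 S=0 W=1
Cars crossed by step 6: 6

Answer: 6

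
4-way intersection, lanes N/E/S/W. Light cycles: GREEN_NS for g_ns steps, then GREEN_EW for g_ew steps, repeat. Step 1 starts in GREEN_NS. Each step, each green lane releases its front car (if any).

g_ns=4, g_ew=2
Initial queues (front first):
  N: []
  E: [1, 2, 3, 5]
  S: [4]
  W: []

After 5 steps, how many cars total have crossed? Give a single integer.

Step 1 [NS]: N:empty,E:wait,S:car4-GO,W:wait | queues: N=0 E=4 S=0 W=0
Step 2 [NS]: N:empty,E:wait,S:empty,W:wait | queues: N=0 E=4 S=0 W=0
Step 3 [NS]: N:empty,E:wait,S:empty,W:wait | queues: N=0 E=4 S=0 W=0
Step 4 [NS]: N:empty,E:wait,S:empty,W:wait | queues: N=0 E=4 S=0 W=0
Step 5 [EW]: N:wait,E:car1-GO,S:wait,W:empty | queues: N=0 E=3 S=0 W=0
Cars crossed by step 5: 2

Answer: 2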